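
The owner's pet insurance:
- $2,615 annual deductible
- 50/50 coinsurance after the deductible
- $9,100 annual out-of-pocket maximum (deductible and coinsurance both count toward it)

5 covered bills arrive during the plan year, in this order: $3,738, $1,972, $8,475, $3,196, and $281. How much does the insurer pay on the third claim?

$4,237.50

Claim 1 ($3,738): deductible takes $2,615, $1,123 remains; coinsurance $1,123 × 50% = $561.50. Cost to owner: $3,176.50. OOP to date $3,176.50. Plan pays $3,738 − $3,176.50 = $561.50.
Claim 2 ($1,972): deductible met; 50% of $1,972 = $986. Owner owes $986 (running OOP $4,162.50). Plan pays $1,972 − $986 = $986.
Claim 3 ($8,475): deductible met; 50% of $8,475 = $4,237.50. Owner owes $4,237.50 (running OOP $8,400). Plan pays $8,475 − $4,237.50 = $4,237.50.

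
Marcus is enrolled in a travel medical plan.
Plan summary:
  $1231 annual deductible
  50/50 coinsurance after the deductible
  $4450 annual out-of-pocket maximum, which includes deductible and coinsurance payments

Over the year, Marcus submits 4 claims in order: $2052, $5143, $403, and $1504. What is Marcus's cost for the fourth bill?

$35.50

Bill 1, $2052: deductible takes $1231, $821 remains; coinsurance $821 × 50% = $410.50. Cost to traveler: $1641.50. OOP to date $1641.50.
Bill 2, $5143: deductible met; 50% of $5143 = $2571.50. Cost to traveler: $2571.50. OOP to date $4213.
Bill 3, $403: deductible already satisfied, so traveler's share is 50% × $403 = $201.50. Traveler owes $201.50 (running OOP $4414.50).
Bill 4, $1504: 50% coinsurance on $1504 = $752. That would push OOP to $5166.50, over the $4450 cap, so traveler pays $4450 − $4414.50 = $35.50.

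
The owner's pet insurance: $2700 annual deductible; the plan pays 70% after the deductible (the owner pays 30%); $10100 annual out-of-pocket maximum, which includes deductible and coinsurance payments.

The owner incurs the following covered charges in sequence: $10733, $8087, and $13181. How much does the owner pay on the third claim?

Claim 1 ($10733): $2700 to deductible, leaving $8033; 30% of $8033 = $2409.90. Owner owes $5109.90 (running OOP $5109.90).
Claim 2 ($8087): 30% coinsurance on $8087 = $2426.10. Owner owes $2426.10 (running OOP $7536).
Claim 3 ($13181): deductible already satisfied, so owner's share is 30% × $13181 = $3954.30. That would push OOP to $11490.30, over the $10100 cap, so owner pays $10100 − $7536 = $2564.

$2564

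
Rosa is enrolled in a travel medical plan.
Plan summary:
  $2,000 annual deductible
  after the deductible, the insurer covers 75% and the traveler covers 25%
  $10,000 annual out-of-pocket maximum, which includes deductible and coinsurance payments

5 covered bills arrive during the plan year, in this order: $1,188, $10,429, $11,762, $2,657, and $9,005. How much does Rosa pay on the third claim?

#1 ($1,188): fully absorbed by the deductible. Cost to traveler: $1,188. OOP to date $1,188.
#2 ($10,429): deductible takes $812, $9,617 remains; 25% of $9,617 = $2,404.25. Traveler owes $3,216.25 (running OOP $4,404.25).
#3 ($11,762): deductible met; 25% of $11,762 = $2,940.50. Traveler pays $2,940.50; OOP now $7,344.75.

$2,940.50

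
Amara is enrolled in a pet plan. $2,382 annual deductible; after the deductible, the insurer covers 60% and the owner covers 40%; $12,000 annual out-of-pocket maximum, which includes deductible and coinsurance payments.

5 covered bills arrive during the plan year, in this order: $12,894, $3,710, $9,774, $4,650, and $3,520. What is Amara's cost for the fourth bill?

$19.60

Claim 1 ($12,894): $2,382 finishes the deductible; $10,512 goes to coinsurance; 40% of $10,512 = $4,204.80. Owner pays $6,586.80; OOP now $6,586.80.
Claim 2 ($3,710): 40% coinsurance on $3,710 = $1,484. Owner pays $1,484; OOP now $8,070.80.
Claim 3 ($9,774): deductible already satisfied, so owner's share is 40% × $9,774 = $3,909.60. Owner owes $3,909.60 (running OOP $11,980.40).
Claim 4 ($4,650): deductible already satisfied, so owner's share is 40% × $4,650 = $1,860. OOP would hit $13,840.40 > $12,000, so the cap limits the owner to $12,000 − $11,980.40 = $19.60.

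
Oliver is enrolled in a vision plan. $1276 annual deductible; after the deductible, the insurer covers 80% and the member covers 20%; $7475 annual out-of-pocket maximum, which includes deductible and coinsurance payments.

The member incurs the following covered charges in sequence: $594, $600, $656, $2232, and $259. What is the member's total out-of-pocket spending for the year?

$1889

Claim 1 — $594: all of it applies to the deductible. Member pays $594; OOP now $594.
Claim 2 — $600: all of it applies to the deductible. Member pays $600; OOP now $1194.
Claim 3 — $656: $82 finishes the deductible; $574 goes to coinsurance; member's 20% is $114.80. Cost to member: $196.80. OOP to date $1390.80.
Claim 4 — $2232: 20% coinsurance on $2232 = $446.40. Member owes $446.40 (running OOP $1837.20).
Claim 5 — $259: deductible already satisfied, so member's share is 20% × $259 = $51.80. Member pays $51.80; OOP now $1889.
Summing the member's payments: $594 + $600 + $196.80 + $446.40 + $51.80 = $1889.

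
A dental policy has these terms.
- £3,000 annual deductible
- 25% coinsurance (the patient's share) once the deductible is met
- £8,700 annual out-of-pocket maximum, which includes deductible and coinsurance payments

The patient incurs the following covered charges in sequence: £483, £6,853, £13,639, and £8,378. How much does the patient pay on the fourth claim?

£1,206.25

Claim 1 (£483): all of it applies to the deductible. Patient pays £483; OOP now £483.
Claim 2 (£6,853): deductible takes £2,517, £4,336 remains; coinsurance £4,336 × 25% = £1,084. Cost to patient: £3,601. OOP to date £4,084.
Claim 3 (£13,639): 25% coinsurance on £13,639 = £3,409.75. Patient owes £3,409.75 (running OOP £7,493.75).
Claim 4 (£8,378): 25% coinsurance on £8,378 = £2,094.50. OOP would hit £9,588.25 > £8,700, so the cap limits the patient to £8,700 − £7,493.75 = £1,206.25.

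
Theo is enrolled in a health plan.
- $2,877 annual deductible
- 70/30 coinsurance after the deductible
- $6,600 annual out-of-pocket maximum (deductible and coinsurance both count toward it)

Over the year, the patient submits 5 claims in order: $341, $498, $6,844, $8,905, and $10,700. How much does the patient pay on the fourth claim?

Claim 1 ($341): fully absorbed by the deductible. Cost to patient: $341. OOP to date $341.
Claim 2 ($498): entire amount goes to the deductible. Patient owes $498 (running OOP $839).
Claim 3 ($6,844): $2,038 to deductible, leaving $4,806; coinsurance $4,806 × 30% = $1,441.80. Patient owes $3,479.80 (running OOP $4,318.80).
Claim 4 ($8,905): 30% coinsurance on $8,905 = $2,671.50. OOP would hit $6,990.30 > $6,600, so the cap limits the patient to $6,600 − $4,318.80 = $2,281.20.

$2,281.20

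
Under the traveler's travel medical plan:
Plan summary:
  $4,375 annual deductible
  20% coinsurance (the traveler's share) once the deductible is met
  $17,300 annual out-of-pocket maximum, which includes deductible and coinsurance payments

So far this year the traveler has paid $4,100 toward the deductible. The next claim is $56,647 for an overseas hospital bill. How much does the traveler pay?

$11,549.40

$4,100 of the $4,375 deductible is already met, leaving $275.
The remaining $56,372 (= $56,647 − $275) moves to coinsurance.
Coinsurance: $56,372 × 20% = $11,274.40.
That puts the traveler's cost at $275 + $11,274.40 = $11,549.40 before any cap.
Total out-of-pocket so far would be $4,100 + $11,549.40 = $15,649.40, below the $17,300 cap — no reduction.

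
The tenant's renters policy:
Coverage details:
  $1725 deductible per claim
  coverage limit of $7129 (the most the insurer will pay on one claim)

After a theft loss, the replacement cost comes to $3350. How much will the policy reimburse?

$1625

After the deductible, $3350 − $1725 = $1625 remains.
$1625 is within the $7129 limit, so the insurer pays $1625.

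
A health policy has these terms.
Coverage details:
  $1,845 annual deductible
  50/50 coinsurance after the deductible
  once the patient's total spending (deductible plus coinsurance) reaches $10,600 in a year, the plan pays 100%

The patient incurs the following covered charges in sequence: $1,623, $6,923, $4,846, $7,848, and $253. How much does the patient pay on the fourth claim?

Claim 1 — $1,623: entire amount goes to the deductible. Patient owes $1,623 (running OOP $1,623).
Claim 2 — $6,923: $222 finishes the deductible; $6,701 goes to coinsurance; patient's 50% is $3,350.50. Patient owes $3,572.50 (running OOP $5,195.50).
Claim 3 — $4,846: deductible already satisfied, so patient's share is 50% × $4,846 = $2,423. Patient pays $2,423; OOP now $7,618.50.
Claim 4 — $7,848: deductible already satisfied, so patient's share is 50% × $7,848 = $3,924. Adding that to $7,618.50 gives $11,542.50, past the $10,600 cap; patient pays only $10,600 − $7,618.50 = $2,981.50.

$2,981.50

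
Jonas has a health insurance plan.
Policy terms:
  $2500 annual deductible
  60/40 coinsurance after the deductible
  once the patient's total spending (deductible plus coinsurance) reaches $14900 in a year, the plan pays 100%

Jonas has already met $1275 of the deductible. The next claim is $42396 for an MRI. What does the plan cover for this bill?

Deductible still to meet: $2500 − $1275 = $1225.
After the $1225 deductible portion, $42396 − $1225 = $41171 is subject to coinsurance.
Patient's 40% share of $41171 is $16468.40.
That puts the patient's cost at $1225 + $16468.40 = $17693.40 before any cap.
Year-to-date out-of-pocket would reach $1275 + $17693.40 = $18968.40, above the $14900 maximum, so the patient pays only $14900 − $1275 = $13625.
The insurer covers the remainder: $42396 − $13625 = $28771.

$28771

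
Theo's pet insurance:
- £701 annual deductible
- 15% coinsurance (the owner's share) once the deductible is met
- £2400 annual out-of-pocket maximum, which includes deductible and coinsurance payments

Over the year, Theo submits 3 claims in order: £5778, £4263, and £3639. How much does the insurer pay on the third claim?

£3341

#1 (£5778): £701 to deductible, leaving £5077; owner's 15% is £761.55. Owner owes £1462.55 (running OOP £1462.55). Plan pays £5778 − £1462.55 = £4315.45.
#2 (£4263): deductible already satisfied, so owner's share is 15% × £4263 = £639.45. Owner owes £639.45 (running OOP £2102). Insurer: £4263 − £639.45 = £3623.55.
#3 (£3639): deductible met; 15% of £3639 = £545.85. OOP would hit £2647.85 > £2400, so the cap limits the owner to £2400 − £2102 = £298. Insurer: £3639 − £298 = £3341.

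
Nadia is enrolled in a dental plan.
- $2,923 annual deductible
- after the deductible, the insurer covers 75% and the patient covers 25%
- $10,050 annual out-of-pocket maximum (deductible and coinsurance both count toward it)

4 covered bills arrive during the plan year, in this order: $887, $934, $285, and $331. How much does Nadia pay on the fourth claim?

Claim 1 ($887): fully absorbed by the deductible. Patient pays $887; OOP now $887.
Claim 2 ($934): all of it applies to the deductible. Patient owes $934 (running OOP $1,821).
Claim 3 ($285): all of it applies to the deductible. Cost to patient: $285. OOP to date $2,106.
Claim 4 ($331): fully absorbed by the deductible. Patient pays $331; OOP now $2,437.

$331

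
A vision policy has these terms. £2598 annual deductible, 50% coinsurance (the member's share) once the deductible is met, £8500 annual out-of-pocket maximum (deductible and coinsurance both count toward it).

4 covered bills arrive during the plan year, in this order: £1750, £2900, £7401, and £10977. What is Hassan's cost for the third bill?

£3700.50

Claim 1 — £1750: entire amount goes to the deductible. Member owes £1750 (running OOP £1750).
Claim 2 — £2900: deductible takes £848, £2052 remains; 50% of £2052 = £1026. Cost to member: £1874. OOP to date £3624.
Claim 3 — £7401: 50% coinsurance on £7401 = £3700.50. Cost to member: £3700.50. OOP to date £7324.50.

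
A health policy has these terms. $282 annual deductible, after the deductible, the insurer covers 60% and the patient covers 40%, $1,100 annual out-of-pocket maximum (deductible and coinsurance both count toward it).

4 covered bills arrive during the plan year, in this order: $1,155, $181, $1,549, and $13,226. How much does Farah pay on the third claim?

$396.40

#1 ($1,155): $282 finishes the deductible; $873 goes to coinsurance; patient's 40% is $349.20. Patient pays $631.20; OOP now $631.20.
#2 ($181): deductible already satisfied, so patient's share is 40% × $181 = $72.40. Patient pays $72.40; OOP now $703.60.
#3 ($1,549): deductible met; 40% of $1,549 = $619.60. Adding that to $703.60 gives $1,323.20, past the $1,100 cap; patient pays only $1,100 − $703.60 = $396.40.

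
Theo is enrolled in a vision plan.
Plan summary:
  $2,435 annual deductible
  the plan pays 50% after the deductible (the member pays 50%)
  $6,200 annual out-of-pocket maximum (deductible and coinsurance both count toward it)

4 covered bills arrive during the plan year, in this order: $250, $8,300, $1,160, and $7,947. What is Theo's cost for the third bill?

$580

Bill 1, $250: fully absorbed by the deductible. Cost to member: $250. OOP to date $250.
Bill 2, $8,300: $2,185 finishes the deductible; $6,115 goes to coinsurance; coinsurance $6,115 × 50% = $3,057.50. Cost to member: $5,242.50. OOP to date $5,492.50.
Bill 3, $1,160: 50% coinsurance on $1,160 = $580. Cost to member: $580. OOP to date $6,072.50.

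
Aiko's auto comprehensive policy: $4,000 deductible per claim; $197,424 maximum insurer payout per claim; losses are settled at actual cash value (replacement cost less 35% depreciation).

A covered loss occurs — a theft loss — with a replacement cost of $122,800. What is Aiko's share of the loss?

$46,980

Depreciate 35%: the covered value is $122,800 × 0.65 = $79,820.
Subtract the deductible: $79,820 − $4,000 = $75,820.
That's under the $197,424 cap, so the insurer reimburses the full $75,820.
The policyholder bears the rest of the original loss: $122,800 − $75,820 = $46,980.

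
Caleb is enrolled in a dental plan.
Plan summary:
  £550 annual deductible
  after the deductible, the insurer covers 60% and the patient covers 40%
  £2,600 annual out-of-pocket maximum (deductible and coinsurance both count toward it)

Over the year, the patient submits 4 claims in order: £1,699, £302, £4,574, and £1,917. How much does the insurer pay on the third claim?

£3,104.40

Claim 1 (£1,699): deductible takes £550, £1,149 remains; coinsurance £1,149 × 40% = £459.60. Patient pays £1,009.60; OOP now £1,009.60. Plan pays £1,699 − £1,009.60 = £689.40.
Claim 2 (£302): 40% coinsurance on £302 = £120.80. Patient owes £120.80 (running OOP £1,130.40). Plan pays £302 − £120.80 = £181.20.
Claim 3 (£4,574): 40% coinsurance on £4,574 = £1,829.60. OOP would hit £2,960 > £2,600, so the cap limits the patient to £2,600 − £1,130.40 = £1,469.60. Insurer: £4,574 − £1,469.60 = £3,104.40.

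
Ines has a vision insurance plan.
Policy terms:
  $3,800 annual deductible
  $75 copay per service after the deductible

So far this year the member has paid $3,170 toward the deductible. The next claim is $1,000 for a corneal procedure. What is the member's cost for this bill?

$705

Deductible still to meet: $3,800 − $3,170 = $630.
The remaining $370 (= $1,000 − $630) moves to the copay.
Copay on this service: $75.
That puts the member's cost at $630 + $75 = $705.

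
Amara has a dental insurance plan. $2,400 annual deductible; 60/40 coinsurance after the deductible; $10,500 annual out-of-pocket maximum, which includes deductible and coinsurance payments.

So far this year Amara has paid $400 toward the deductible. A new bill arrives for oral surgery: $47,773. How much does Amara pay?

$400 of the $2,400 deductible is already met, leaving $2,000.
After the $2,000 deductible portion, $47,773 − $2,000 = $45,773 is subject to coinsurance.
40% of $45,773 = $18,309.20 falls to the patient.
So the patient owes $2,000 + $18,309.20 = $20,309.20 before any cap.
Year-to-date out-of-pocket would reach $400 + $20,309.20 = $20,709.20, above the $10,500 maximum, so the patient pays only $10,500 − $400 = $10,100.

$10,100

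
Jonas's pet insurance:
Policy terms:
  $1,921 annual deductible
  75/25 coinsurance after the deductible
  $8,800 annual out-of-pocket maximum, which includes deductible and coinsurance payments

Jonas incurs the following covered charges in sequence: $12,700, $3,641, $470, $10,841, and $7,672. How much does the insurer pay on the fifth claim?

$7,225.75

Claim 1 ($12,700): $1,921 finishes the deductible; $10,779 goes to coinsurance; coinsurance $10,779 × 25% = $2,694.75. Owner pays $4,615.75; OOP now $4,615.75. Plan pays $12,700 − $4,615.75 = $8,084.25.
Claim 2 ($3,641): 25% coinsurance on $3,641 = $910.25. Owner pays $910.25; OOP now $5,526. Plan pays $3,641 − $910.25 = $2,730.75.
Claim 3 ($470): deductible met; 25% of $470 = $117.50. Cost to owner: $117.50. OOP to date $5,643.50. Insurer: $470 − $117.50 = $352.50.
Claim 4 ($10,841): deductible already satisfied, so owner's share is 25% × $10,841 = $2,710.25. Owner owes $2,710.25 (running OOP $8,353.75). Insurer: $10,841 − $2,710.25 = $8,130.75.
Claim 5 ($7,672): 25% coinsurance on $7,672 = $1,918. OOP would hit $10,271.75 > $8,800, so the cap limits the owner to $8,800 − $8,353.75 = $446.25. Insurer: $7,672 − $446.25 = $7,225.75.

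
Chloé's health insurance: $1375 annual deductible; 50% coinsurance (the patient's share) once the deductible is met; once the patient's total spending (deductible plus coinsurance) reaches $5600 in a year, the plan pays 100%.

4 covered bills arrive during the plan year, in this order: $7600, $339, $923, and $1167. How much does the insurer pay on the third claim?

#1 ($7600): deductible takes $1375, $6225 remains; patient's 50% is $3112.50. Patient owes $4487.50 (running OOP $4487.50). Plan pays $7600 − $4487.50 = $3112.50.
#2 ($339): deductible already satisfied, so patient's share is 50% × $339 = $169.50. Patient pays $169.50; OOP now $4657. Insurer: $339 − $169.50 = $169.50.
#3 ($923): deductible already satisfied, so patient's share is 50% × $923 = $461.50. Patient owes $461.50 (running OOP $5118.50). Plan pays $923 − $461.50 = $461.50.

$461.50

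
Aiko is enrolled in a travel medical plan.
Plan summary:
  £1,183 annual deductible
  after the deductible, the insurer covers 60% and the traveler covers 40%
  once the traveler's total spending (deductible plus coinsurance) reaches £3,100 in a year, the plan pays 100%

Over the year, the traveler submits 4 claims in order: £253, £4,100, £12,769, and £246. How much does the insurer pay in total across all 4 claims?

£14,268

Claim 1 (£253): all of it applies to the deductible. Traveler owes £253 (running OOP £253). Plan pays £253 − £253 = £0.
Claim 2 (£4,100): £930 to deductible, leaving £3,170; traveler's 40% is £1,268. Traveler owes £2,198 (running OOP £2,451). Insurer: £4,100 − £2,198 = £1,902.
Claim 3 (£12,769): deductible met; 40% of £12,769 = £5,107.60. OOP would hit £7,558.60 > £3,100, so the cap limits the traveler to £3,100 − £2,451 = £649. Plan pays £12,769 − £649 = £12,120.
Claim 4 (£246): 40% coinsurance on £246 = £98.40. That would push OOP to £3,198.40, over the £3,100 cap, so traveler pays £3,100 − £3,100 = £0. Plan pays £246 − £0 = £246.
Insurer total = bills − traveler's total = £17,368 − £3,100 = £14,268.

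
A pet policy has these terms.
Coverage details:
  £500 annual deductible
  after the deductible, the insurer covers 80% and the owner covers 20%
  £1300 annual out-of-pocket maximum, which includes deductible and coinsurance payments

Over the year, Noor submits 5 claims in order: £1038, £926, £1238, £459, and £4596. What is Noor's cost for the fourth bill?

£91.80

Bill 1, £1038: £500 to deductible, leaving £538; 20% of £538 = £107.60. Owner pays £607.60; OOP now £607.60.
Bill 2, £926: deductible met; 20% of £926 = £185.20. Cost to owner: £185.20. OOP to date £792.80.
Bill 3, £1238: deductible already satisfied, so owner's share is 20% × £1238 = £247.60. Cost to owner: £247.60. OOP to date £1040.40.
Bill 4, £459: 20% coinsurance on £459 = £91.80. Owner pays £91.80; OOP now £1132.20.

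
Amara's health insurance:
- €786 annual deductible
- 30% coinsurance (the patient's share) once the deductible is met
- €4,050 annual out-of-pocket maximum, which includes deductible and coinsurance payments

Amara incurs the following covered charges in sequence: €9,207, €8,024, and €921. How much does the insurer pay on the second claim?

€7,286.30

#1 (€9,207): €786 to deductible, leaving €8,421; patient's 30% is €2,526.30. Patient pays €3,312.30; OOP now €3,312.30. Plan pays €9,207 − €3,312.30 = €5,894.70.
#2 (€8,024): deductible met; 30% of €8,024 = €2,407.20. Adding that to €3,312.30 gives €5,719.50, past the €4,050 cap; patient pays only €4,050 − €3,312.30 = €737.70. Plan pays €8,024 − €737.70 = €7,286.30.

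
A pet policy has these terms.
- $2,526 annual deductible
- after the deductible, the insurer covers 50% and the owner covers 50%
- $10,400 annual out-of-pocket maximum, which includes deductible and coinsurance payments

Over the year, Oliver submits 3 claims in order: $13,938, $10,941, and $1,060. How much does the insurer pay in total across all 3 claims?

Claim 1 — $13,938: $2,526 to deductible, leaving $11,412; 50% of $11,412 = $5,706. Owner pays $8,232; OOP now $8,232. Plan pays $13,938 − $8,232 = $5,706.
Claim 2 — $10,941: deductible already satisfied, so owner's share is 50% × $10,941 = $5,470.50. OOP would hit $13,702.50 > $10,400, so the cap limits the owner to $10,400 − $8,232 = $2,168. Insurer: $10,941 − $2,168 = $8,773.
Claim 3 — $1,060: 50% coinsurance on $1,060 = $530. OOP would hit $10,930 > $10,400, so the cap limits the owner to $10,400 − $10,400 = $0. Insurer: $1,060 − $0 = $1,060.
Insurer total: $5,706 + $8,773 + $1,060 = $15,539.

$15,539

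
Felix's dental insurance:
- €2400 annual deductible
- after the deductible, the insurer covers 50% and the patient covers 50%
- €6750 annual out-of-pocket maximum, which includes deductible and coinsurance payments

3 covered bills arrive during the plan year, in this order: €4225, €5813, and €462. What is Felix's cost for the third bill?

#1 (€4225): deductible takes €2400, €1825 remains; 50% of €1825 = €912.50. Patient pays €3312.50; OOP now €3312.50.
#2 (€5813): deductible already satisfied, so patient's share is 50% × €5813 = €2906.50. Patient pays €2906.50; OOP now €6219.
#3 (€462): 50% coinsurance on €462 = €231. Patient owes €231 (running OOP €6450).

€231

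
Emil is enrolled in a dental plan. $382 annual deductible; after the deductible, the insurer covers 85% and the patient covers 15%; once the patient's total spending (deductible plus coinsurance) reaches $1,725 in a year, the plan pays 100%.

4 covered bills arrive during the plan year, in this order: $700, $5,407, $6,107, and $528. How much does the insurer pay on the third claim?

$5,622.75

#1 ($700): $382 finishes the deductible; $318 goes to coinsurance; patient's 15% is $47.70. Patient pays $429.70; OOP now $429.70. Insurer: $700 − $429.70 = $270.30.
#2 ($5,407): 15% coinsurance on $5,407 = $811.05. Patient owes $811.05 (running OOP $1,240.75). Insurer: $5,407 − $811.05 = $4,595.95.
#3 ($6,107): deductible met; 15% of $6,107 = $916.05. That would push OOP to $2,156.80, over the $1,725 cap, so patient pays $1,725 − $1,240.75 = $484.25. Insurer: $6,107 − $484.25 = $5,622.75.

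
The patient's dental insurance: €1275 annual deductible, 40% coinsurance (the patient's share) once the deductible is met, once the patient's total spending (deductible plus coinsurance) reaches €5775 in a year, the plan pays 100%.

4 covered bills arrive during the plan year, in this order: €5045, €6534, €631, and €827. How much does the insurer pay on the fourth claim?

€701

Bill 1, €5045: €1275 to deductible, leaving €3770; coinsurance €3770 × 40% = €1508. Cost to patient: €2783. OOP to date €2783. Insurer: €5045 − €2783 = €2262.
Bill 2, €6534: deductible already satisfied, so patient's share is 40% × €6534 = €2613.60. Cost to patient: €2613.60. OOP to date €5396.60. Insurer: €6534 − €2613.60 = €3920.40.
Bill 3, €631: deductible met; 40% of €631 = €252.40. Patient owes €252.40 (running OOP €5649). Insurer: €631 − €252.40 = €378.60.
Bill 4, €827: deductible met; 40% of €827 = €330.80. Adding that to €5649 gives €5979.80, past the €5775 cap; patient pays only €5775 − €5649 = €126. Insurer: €827 − €126 = €701.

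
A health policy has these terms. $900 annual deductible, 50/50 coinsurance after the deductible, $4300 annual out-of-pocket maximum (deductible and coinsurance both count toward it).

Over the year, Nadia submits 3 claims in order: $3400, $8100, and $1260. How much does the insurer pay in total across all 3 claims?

Claim 1 — $3400: $900 to deductible, leaving $2500; coinsurance $2500 × 50% = $1250. Cost to patient: $2150. OOP to date $2150. Plan pays $3400 − $2150 = $1250.
Claim 2 — $8100: deductible met; 50% of $8100 = $4050. That would push OOP to $6200, over the $4300 cap, so patient pays $4300 − $2150 = $2150. Insurer: $8100 − $2150 = $5950.
Claim 3 — $1260: deductible already satisfied, so patient's share is 50% × $1260 = $630. OOP would hit $4930 > $4300, so the cap limits the patient to $4300 − $4300 = $0. Plan pays $1260 − $0 = $1260.
Insurer total: $1250 + $5950 + $1260 = $8460.

$8460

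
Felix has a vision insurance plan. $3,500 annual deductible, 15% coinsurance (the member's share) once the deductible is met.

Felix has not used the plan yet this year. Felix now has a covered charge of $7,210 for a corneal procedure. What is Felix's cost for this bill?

$4,056.50

The full $3,500 deductible is still open; $3,500 of this bill applies to it.
After the $3,500 deductible portion, $7,210 − $3,500 = $3,710 is subject to coinsurance.
15% of $3,710 = $556.50 falls to the member.
That puts the member's cost at $3,500 + $556.50 = $4,056.50.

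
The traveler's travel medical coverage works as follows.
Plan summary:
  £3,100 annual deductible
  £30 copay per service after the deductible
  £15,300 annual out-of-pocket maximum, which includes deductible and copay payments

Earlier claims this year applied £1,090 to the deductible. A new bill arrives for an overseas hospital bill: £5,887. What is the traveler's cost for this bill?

£2,040

Deductible still to meet: £3,100 − £1,090 = £2,010.
The remaining £3,877 (= £5,887 − £2,010) moves to the copay.
Copay on this service: £30.
Traveler responsibility before any cap: £2,010 + £30 = £2,040.
Total out-of-pocket so far would be £1,090 + £2,040 = £3,130, below the £15,300 cap — no reduction.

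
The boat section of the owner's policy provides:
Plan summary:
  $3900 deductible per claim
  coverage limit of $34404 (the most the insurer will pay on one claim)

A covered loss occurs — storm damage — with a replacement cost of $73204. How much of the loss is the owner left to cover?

Subtract the deductible: $73204 − $3900 = $69304.
$69304 exceeds the $34404 limit, so the insurer pays the limit: $34404.
Out of pocket: $73204 − $34404 = $38800.

$38800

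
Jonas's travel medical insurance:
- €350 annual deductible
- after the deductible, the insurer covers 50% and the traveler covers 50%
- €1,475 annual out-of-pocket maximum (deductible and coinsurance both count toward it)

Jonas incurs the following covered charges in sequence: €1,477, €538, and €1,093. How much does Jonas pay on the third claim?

Bill 1, €1,477: €350 to deductible, leaving €1,127; 50% of €1,127 = €563.50. Traveler pays €913.50; OOP now €913.50.
Bill 2, €538: deductible already satisfied, so traveler's share is 50% × €538 = €269. Traveler pays €269; OOP now €1,182.50.
Bill 3, €1,093: deductible already satisfied, so traveler's share is 50% × €1,093 = €546.50. That would push OOP to €1,729, over the €1,475 cap, so traveler pays €1,475 − €1,182.50 = €292.50.

€292.50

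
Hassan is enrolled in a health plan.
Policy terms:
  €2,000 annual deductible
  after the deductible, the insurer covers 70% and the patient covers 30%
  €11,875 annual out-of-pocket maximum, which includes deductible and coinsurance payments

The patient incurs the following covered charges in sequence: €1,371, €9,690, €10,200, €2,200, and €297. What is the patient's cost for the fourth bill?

Claim 1 — €1,371: fully absorbed by the deductible. Patient owes €1,371 (running OOP €1,371).
Claim 2 — €9,690: €629 to deductible, leaving €9,061; patient's 30% is €2,718.30. Cost to patient: €3,347.30. OOP to date €4,718.30.
Claim 3 — €10,200: deductible already satisfied, so patient's share is 30% × €10,200 = €3,060. Patient owes €3,060 (running OOP €7,778.30).
Claim 4 — €2,200: 30% coinsurance on €2,200 = €660. Patient pays €660; OOP now €8,438.30.

€660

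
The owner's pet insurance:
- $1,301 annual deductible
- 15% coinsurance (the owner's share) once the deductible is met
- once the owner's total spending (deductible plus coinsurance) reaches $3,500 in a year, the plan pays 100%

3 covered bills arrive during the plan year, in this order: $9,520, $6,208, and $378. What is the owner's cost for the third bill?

Claim 1 — $9,520: $1,301 finishes the deductible; $8,219 goes to coinsurance; owner's 15% is $1,232.85. Owner owes $2,533.85 (running OOP $2,533.85).
Claim 2 — $6,208: 15% coinsurance on $6,208 = $931.20. Cost to owner: $931.20. OOP to date $3,465.05.
Claim 3 — $378: deductible met; 15% of $378 = $56.70. OOP would hit $3,521.75 > $3,500, so the cap limits the owner to $3,500 − $3,465.05 = $34.95.

$34.95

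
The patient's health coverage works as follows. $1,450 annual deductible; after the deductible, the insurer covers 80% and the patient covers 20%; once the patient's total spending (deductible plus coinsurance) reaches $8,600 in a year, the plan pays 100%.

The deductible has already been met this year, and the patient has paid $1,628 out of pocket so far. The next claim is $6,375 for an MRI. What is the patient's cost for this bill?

The deductible is already satisfied, so the full bill goes to coinsurance.
20% of $6,375 = $1,275 falls to the patient.
Total out-of-pocket so far would be $1,628 + $1,275 = $2,903, below the $8,600 cap — no reduction.

$1,275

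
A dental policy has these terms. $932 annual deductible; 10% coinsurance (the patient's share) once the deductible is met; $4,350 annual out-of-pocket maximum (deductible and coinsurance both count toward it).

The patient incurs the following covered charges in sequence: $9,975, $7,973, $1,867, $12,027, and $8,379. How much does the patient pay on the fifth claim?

Claim 1 — $9,975: deductible takes $932, $9,043 remains; coinsurance $9,043 × 10% = $904.30. Patient pays $1,836.30; OOP now $1,836.30.
Claim 2 — $7,973: deductible already satisfied, so patient's share is 10% × $7,973 = $797.30. Patient owes $797.30 (running OOP $2,633.60).
Claim 3 — $1,867: deductible already satisfied, so patient's share is 10% × $1,867 = $186.70. Patient pays $186.70; OOP now $2,820.30.
Claim 4 — $12,027: 10% coinsurance on $12,027 = $1,202.70. Patient owes $1,202.70 (running OOP $4,023).
Claim 5 — $8,379: deductible met; 10% of $8,379 = $837.90. That would push OOP to $4,860.90, over the $4,350 cap, so patient pays $4,350 − $4,023 = $327.

$327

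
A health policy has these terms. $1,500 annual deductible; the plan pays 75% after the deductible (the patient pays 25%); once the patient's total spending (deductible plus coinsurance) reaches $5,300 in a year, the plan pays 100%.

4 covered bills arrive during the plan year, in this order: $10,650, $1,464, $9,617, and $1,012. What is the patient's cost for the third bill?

Claim 1 — $10,650: $1,500 finishes the deductible; $9,150 goes to coinsurance; 25% of $9,150 = $2,287.50. Cost to patient: $3,787.50. OOP to date $3,787.50.
Claim 2 — $1,464: 25% coinsurance on $1,464 = $366. Patient pays $366; OOP now $4,153.50.
Claim 3 — $9,617: deductible already satisfied, so patient's share is 25% × $9,617 = $2,404.25. Adding that to $4,153.50 gives $6,557.75, past the $5,300 cap; patient pays only $5,300 − $4,153.50 = $1,146.50.

$1,146.50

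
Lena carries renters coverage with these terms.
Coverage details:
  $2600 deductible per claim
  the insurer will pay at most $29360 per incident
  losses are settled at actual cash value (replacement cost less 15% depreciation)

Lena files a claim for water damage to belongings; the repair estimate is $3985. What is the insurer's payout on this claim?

Depreciate 15%: the covered value is $3985 × 0.85 = $3387.25.
After the deductible, $3387.25 − $2600 = $787.25 remains.
That's under the $29360 cap, so the insurer reimburses the full $787.25.

$787.25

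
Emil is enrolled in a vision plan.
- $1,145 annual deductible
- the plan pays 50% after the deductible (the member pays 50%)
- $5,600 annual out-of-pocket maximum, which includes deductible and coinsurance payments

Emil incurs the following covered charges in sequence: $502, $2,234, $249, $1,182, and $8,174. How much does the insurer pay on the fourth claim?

$591

Bill 1, $502: fully absorbed by the deductible. Member owes $502 (running OOP $502). Insurer: $502 − $502 = $0.
Bill 2, $2,234: $643 to deductible, leaving $1,591; member's 50% is $795.50. Member pays $1,438.50; OOP now $1,940.50. Plan pays $2,234 − $1,438.50 = $795.50.
Bill 3, $249: 50% coinsurance on $249 = $124.50. Member pays $124.50; OOP now $2,065. Plan pays $249 − $124.50 = $124.50.
Bill 4, $1,182: 50% coinsurance on $1,182 = $591. Member owes $591 (running OOP $2,656). Insurer: $1,182 − $591 = $591.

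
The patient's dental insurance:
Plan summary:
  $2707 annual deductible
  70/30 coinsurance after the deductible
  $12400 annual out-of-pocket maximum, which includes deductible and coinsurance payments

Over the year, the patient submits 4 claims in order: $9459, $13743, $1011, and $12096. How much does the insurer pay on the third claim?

$707.70

Claim 1 ($9459): $2707 finishes the deductible; $6752 goes to coinsurance; coinsurance $6752 × 30% = $2025.60. Patient pays $4732.60; OOP now $4732.60. Plan pays $9459 − $4732.60 = $4726.40.
Claim 2 ($13743): deductible already satisfied, so patient's share is 30% × $13743 = $4122.90. Cost to patient: $4122.90. OOP to date $8855.50. Insurer: $13743 − $4122.90 = $9620.10.
Claim 3 ($1011): 30% coinsurance on $1011 = $303.30. Patient owes $303.30 (running OOP $9158.80). Plan pays $1011 − $303.30 = $707.70.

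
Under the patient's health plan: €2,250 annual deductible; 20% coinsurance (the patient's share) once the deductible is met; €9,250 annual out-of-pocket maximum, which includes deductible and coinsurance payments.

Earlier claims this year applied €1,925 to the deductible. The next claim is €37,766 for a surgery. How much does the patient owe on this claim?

Remaining deductible: €2,250 − €1,925 = €325.
After the €325 deductible portion, €37,766 − €325 = €37,441 is subject to coinsurance.
Coinsurance: €37,441 × 20% = €7,488.20.
Patient responsibility before any cap: €325 + €7,488.20 = €7,813.20.
That would bring total out-of-pocket to €9,738.20, past the €9,250 cap. The patient is capped at €9,250 − €1,925 = €7,325 on this claim.

€7,325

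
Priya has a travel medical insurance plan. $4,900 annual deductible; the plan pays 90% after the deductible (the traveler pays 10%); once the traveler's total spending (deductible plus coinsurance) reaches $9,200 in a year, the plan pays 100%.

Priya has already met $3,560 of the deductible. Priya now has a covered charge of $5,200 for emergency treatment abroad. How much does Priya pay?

$1,726

$3,560 of the $4,900 deductible is already met, leaving $1,340.
The remaining $3,860 (= $5,200 − $1,340) moves to coinsurance.
Coinsurance: $3,860 × 10% = $386.
So the traveler owes $1,340 + $386 = $1,726 before any cap.
Total out-of-pocket so far would be $3,560 + $1,726 = $5,286, below the $9,200 cap — no reduction.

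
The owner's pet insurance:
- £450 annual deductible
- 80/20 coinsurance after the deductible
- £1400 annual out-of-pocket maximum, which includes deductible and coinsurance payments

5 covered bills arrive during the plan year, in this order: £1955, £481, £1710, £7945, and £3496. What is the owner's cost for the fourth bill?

£210.80

Claim 1 (£1955): deductible takes £450, £1505 remains; owner's 20% is £301. Owner pays £751; OOP now £751.
Claim 2 (£481): deductible met; 20% of £481 = £96.20. Owner owes £96.20 (running OOP £847.20).
Claim 3 (£1710): deductible met; 20% of £1710 = £342. Owner pays £342; OOP now £1189.20.
Claim 4 (£7945): deductible already satisfied, so owner's share is 20% × £7945 = £1589. OOP would hit £2778.20 > £1400, so the cap limits the owner to £1400 − £1189.20 = £210.80.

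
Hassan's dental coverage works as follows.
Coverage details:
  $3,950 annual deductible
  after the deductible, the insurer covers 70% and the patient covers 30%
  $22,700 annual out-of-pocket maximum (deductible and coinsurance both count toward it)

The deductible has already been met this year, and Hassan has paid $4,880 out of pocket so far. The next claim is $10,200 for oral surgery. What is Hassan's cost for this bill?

With the deductible met, the entire $10,200 is subject to coinsurance.
Patient's 30% share of $10,200 is $3,060.
Cumulative spending $4,880 + $3,060 = $7,940 stays under the $22,700 maximum.

$3,060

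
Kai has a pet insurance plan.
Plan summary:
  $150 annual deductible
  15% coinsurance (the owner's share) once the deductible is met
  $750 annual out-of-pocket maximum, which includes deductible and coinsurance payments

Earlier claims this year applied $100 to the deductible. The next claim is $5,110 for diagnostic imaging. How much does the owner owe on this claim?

$100 of the $150 deductible is already met, leaving $50.
After the $50 deductible portion, $5,110 − $50 = $5,060 is subject to coinsurance.
Owner's 15% share of $5,060 is $759.
That puts the owner's cost at $50 + $759 = $809 before any cap.
Adding $809 to the $100 already spent would give $909, which exceeds the $750 cap; the owner pays just $750 − $100 = $650.

$650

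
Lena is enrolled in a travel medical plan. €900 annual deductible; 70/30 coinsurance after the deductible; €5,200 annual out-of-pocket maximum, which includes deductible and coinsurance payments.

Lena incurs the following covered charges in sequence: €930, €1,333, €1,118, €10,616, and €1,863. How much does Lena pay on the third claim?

€335.40

#1 (€930): €900 to deductible, leaving €30; coinsurance €30 × 30% = €9. Traveler owes €909 (running OOP €909).
#2 (€1,333): deductible met; 30% of €1,333 = €399.90. Cost to traveler: €399.90. OOP to date €1,308.90.
#3 (€1,118): deductible already satisfied, so traveler's share is 30% × €1,118 = €335.40. Traveler owes €335.40 (running OOP €1,644.30).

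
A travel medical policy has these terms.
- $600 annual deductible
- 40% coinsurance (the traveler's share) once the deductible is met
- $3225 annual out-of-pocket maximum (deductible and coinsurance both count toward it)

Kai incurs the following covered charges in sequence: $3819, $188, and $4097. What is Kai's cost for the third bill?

Claim 1 — $3819: $600 to deductible, leaving $3219; 40% of $3219 = $1287.60. Cost to traveler: $1887.60. OOP to date $1887.60.
Claim 2 — $188: deductible met; 40% of $188 = $75.20. Traveler owes $75.20 (running OOP $1962.80).
Claim 3 — $4097: deductible already satisfied, so traveler's share is 40% × $4097 = $1638.80. Adding that to $1962.80 gives $3601.60, past the $3225 cap; traveler pays only $3225 − $1962.80 = $1262.20.

$1262.20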